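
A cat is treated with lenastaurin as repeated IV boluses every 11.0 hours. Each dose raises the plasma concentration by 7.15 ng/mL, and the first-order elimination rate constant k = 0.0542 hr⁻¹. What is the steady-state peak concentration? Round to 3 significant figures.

Fraction remaining after one interval: e^(−kτ) = e^(−0.05420 × 11.0) = 0.5509
R = 1 / (1 − 0.5509) = 2.227
Css,max = 7.15 × 2.227 ≈ 15.9 ng/mL

15.9 ng/mL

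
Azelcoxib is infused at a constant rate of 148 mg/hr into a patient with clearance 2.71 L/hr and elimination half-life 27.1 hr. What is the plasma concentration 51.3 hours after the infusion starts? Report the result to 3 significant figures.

Css = rate / CL = 148 / 2.71 = 54.61 mg/L
k = ln 2 / 27.1 = 0.02558 hr⁻¹
C(t) = Css (1 − e^(−kt)) = 54.61 × (1 − e^(−1.312)) = 54.61 × 0.7308 ≈ 39.9 mg/L

39.9 mg/L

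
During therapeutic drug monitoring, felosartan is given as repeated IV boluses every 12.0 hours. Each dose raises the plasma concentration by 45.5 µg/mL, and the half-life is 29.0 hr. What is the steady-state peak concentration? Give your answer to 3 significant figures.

k = ln 2 / 29.0 = 0.02390 hr⁻¹
Fraction remaining after one interval: e^(−kτ) = e^(−0.02390 × 12.0) = 0.7506
R = 1 / (1 − 0.7506) = 4.010
Css,max = 45.5 × 4.010 ≈ 182 µg/mL

182 µg/mL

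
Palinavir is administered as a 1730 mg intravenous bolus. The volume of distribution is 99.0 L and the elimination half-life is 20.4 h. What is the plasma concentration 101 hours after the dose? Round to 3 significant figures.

C₀ = dose / V = 1730 / 99.0 = 17.47 mg/L
k = ln 2 / 20.4 = 0.03398 h⁻¹
C(t) = C₀ e^(−kt) = 17.47 × e^(−0.03398 × 101) = 17.47 × e^(−3.432) = 17.47 × 0.03233 ≈ 0.565 mg/L

0.565 mg/L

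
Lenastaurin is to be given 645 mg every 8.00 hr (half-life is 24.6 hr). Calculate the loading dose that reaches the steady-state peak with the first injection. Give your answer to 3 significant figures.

k = ln 2 / 24.6 = 0.02818 hr⁻¹
Accumulation ratio R = 1 / (1 − e^(−kτ)) = 1 / (1 − e^(−0.02818×8.00)) = 1 / (1 − 0.7982) = 4.955
Loading dose = maintenance dose × R = 645 × 4.955 ≈ 3200 mg

3200 mg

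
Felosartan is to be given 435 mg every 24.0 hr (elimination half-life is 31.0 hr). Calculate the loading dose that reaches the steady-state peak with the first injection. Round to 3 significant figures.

1050 mg

k = ln 2 / 31.0 = 0.02236 hr⁻¹
Accumulation ratio R = 1 / (1 − e^(−kτ)) = 1 / (1 − e^(−0.02236×24.0)) = 1 / (1 − 0.5847) = 2.408
Loading dose = maintenance dose × R = 435 × 2.408 ≈ 1050 mg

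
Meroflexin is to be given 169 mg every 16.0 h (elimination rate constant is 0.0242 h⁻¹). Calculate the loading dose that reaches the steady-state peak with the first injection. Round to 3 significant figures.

Accumulation ratio R = 1 / (1 − e^(−kτ)) = 1 / (1 − e^(−0.02420×16.0)) = 1 / (1 − 0.6790) = 3.115
Loading dose = maintenance dose × R = 169 × 3.115 ≈ 526 mg

526 mg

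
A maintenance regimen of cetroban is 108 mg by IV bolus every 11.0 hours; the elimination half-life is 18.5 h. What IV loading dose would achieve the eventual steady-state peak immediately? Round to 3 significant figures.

320 mg

k = ln 2 / 18.5 = 0.03747 h⁻¹
Accumulation ratio R = 1 / (1 − e^(−kτ)) = 1 / (1 − e^(−0.03747×11.0)) = 1 / (1 − 0.6622) = 2.961
Loading dose = maintenance dose × R = 108 × 2.961 ≈ 320 mg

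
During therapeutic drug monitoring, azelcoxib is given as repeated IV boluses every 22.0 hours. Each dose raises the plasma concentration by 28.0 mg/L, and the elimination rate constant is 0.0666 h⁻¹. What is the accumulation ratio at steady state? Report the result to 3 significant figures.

1.30

Fraction remaining after one interval: e^(−kτ) = e^(−0.06660 × 22.0) = 0.2310
R = 1 / (1 − 0.2310) = 1 / 0.7690 ≈ 1.30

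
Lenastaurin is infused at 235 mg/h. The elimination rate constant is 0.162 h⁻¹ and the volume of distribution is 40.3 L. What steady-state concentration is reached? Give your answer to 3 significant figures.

36.0 µg/mL

CL = k · V = 0.162 × 40.3 = 6.529 L/h
Css = rate / CL = 235 / 6.529 ≈ 36.0 µg/mL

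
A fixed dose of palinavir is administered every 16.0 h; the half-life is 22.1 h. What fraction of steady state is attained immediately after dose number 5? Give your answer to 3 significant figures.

k = ln 2 / 22.1 = 0.03136 h⁻¹
f_n = 1 − e^(−nkτ) = 1 − e^(−5 × 0.03136 × 16.0) = 1 − e^(−2.509) = 1 − 0.08134 ≈ 0.919

0.919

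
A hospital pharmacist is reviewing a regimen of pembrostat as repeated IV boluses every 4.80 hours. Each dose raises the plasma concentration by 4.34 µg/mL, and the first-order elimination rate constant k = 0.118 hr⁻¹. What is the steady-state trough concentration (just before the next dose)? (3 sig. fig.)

5.70 µg/mL

Fraction remaining after one interval: e^(−kτ) = e^(−0.1180 × 4.80) = 0.5676
R = 1 / (1 − 0.5676) = 2.312
Css,max = 4.34 × 2.312 = 10.04 µg/mL
Css,min = Css,max × e^(−kτ) = 10.04 × 0.5676 ≈ 5.70 µg/mL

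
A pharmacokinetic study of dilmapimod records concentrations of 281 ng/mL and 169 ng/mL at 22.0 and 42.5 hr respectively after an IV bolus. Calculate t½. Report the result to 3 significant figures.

k = ln(C₁/C₂) / (t₂ − t₁) = ln(281/169) / (42.5 − 22.0)
  = 0.5085 / 20.50 = 0.02480 hr⁻¹
t½ = ln 2 / k = ln 2 / 0.02480 ≈ 27.9 hours

27.9 hours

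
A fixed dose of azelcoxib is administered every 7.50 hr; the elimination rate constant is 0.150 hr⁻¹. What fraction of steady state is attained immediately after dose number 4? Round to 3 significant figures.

f_n = 1 − e^(−nkτ) = 1 − e^(−4 × 0.1500 × 7.50) = 1 − e^(−4.500) = 1 − 0.01111 ≈ 0.989

0.989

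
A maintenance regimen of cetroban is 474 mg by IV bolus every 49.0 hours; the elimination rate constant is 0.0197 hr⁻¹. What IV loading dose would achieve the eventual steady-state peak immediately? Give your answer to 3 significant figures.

Accumulation ratio R = 1 / (1 − e^(−kτ)) = 1 / (1 − e^(−0.01970×49.0)) = 1 / (1 − 0.3809) = 1.615
Loading dose = maintenance dose × R = 474 × 1.615 ≈ 766 mg

766 mg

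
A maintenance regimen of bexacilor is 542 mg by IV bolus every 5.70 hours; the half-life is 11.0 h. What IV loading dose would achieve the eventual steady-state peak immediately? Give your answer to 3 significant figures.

k = ln 2 / 11.0 = 0.06301 h⁻¹
Accumulation ratio R = 1 / (1 − e^(−kτ)) = 1 / (1 − e^(−0.06301×5.70)) = 1 / (1 − 0.6983) = 3.314
Loading dose = maintenance dose × R = 542 × 3.314 ≈ 1800 mg

1800 mg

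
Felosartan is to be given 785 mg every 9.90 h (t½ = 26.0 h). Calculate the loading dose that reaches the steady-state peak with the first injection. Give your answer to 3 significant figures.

3380 mg

k = ln 2 / 26.0 = 0.02666 h⁻¹
Accumulation ratio R = 1 / (1 − e^(−kτ)) = 1 / (1 − e^(−0.02666×9.90)) = 1 / (1 − 0.7680) = 4.311
Loading dose = maintenance dose × R = 785 × 4.311 ≈ 3380 mg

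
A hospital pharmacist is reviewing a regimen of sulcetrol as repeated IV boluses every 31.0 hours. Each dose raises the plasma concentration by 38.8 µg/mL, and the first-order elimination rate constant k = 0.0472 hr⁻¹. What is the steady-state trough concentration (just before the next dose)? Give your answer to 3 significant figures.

Fraction remaining after one interval: e^(−kτ) = e^(−0.04720 × 31.0) = 0.2315
R = 1 / (1 − 0.2315) = 1.301
Css,max = 38.8 × 1.301 = 50.49 µg/mL
Css,min = Css,max × e^(−kτ) = 50.49 × 0.2315 ≈ 11.7 µg/mL

11.7 µg/mL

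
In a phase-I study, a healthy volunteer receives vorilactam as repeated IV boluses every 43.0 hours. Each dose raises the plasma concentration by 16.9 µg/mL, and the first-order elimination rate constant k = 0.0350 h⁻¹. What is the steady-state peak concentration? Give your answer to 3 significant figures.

Fraction remaining after one interval: e^(−kτ) = e^(−0.03500 × 43.0) = 0.2220
R = 1 / (1 − 0.2220) = 1.285
Css,max = 16.9 × 1.285 ≈ 21.7 µg/mL

21.7 µg/mL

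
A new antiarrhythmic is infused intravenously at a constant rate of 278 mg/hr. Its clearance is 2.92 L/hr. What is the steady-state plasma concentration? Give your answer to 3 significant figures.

95.2 mg/L

Css = infusion rate / CL = 278 / 2.92 ≈ 95.2 mg/L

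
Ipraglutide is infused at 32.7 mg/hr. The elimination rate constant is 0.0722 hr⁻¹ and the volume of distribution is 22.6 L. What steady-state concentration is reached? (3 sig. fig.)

CL = k · V = 0.0722 × 22.6 = 1.632 L/hr
Css = rate / CL = 32.7 / 1.632 ≈ 20.0 µg/mL

20.0 µg/mL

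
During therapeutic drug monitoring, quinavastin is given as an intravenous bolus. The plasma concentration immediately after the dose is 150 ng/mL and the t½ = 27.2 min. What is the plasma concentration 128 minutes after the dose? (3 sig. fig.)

5.75 ng/mL

k = ln 2 / 27.2 = 0.02548 min⁻¹
128 min is 4.706 half-lives, so C = 150 × (1/2)^4.706 = 150 × 0.03832 ≈ 5.75 ng/mL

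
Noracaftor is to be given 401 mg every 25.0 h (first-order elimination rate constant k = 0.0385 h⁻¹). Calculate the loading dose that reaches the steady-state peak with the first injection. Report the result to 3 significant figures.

Accumulation ratio R = 1 / (1 − e^(−kτ)) = 1 / (1 − e^(−0.03850×25.0)) = 1 / (1 − 0.3819) = 1.618
Loading dose = maintenance dose × R = 401 × 1.618 ≈ 649 mg

649 mg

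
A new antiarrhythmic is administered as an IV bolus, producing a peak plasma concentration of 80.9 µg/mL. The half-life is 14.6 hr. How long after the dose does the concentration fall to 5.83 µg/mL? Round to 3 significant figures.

55.4 hours

k = ln 2 / 14.6 = 0.04748 hr⁻¹
C(t) = C₀ e^(−kt)  ⇒  t = ln(C₀/C) / k
t = ln(80.9/5.83) / 0.04748 = 2.630 / 0.04748 ≈ 55.4 hours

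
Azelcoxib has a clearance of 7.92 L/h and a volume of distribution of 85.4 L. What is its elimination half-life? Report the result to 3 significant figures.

k = CL / V = 7.92 / 85.4 = 0.09274 h⁻¹
t½ = ln 2 / k = ln 2 / 0.09274 ≈ 7.47 hours

7.47 hours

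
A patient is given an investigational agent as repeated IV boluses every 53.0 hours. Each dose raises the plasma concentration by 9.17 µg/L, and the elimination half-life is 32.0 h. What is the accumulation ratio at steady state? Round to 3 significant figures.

k = ln 2 / 32.0 = 0.02166 h⁻¹
Fraction remaining after one interval: e^(−kτ) = e^(−0.02166 × 53.0) = 0.3173
R = 1 / (1 − 0.3173) = 1 / 0.6827 ≈ 1.46

1.46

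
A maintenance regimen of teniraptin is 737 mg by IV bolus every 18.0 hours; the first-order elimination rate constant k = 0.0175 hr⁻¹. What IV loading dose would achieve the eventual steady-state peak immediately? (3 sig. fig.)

Accumulation ratio R = 1 / (1 − e^(−kτ)) = 1 / (1 − e^(−0.01750×18.0)) = 1 / (1 − 0.7298) = 3.701
Loading dose = maintenance dose × R = 737 × 3.701 ≈ 2730 mg

2730 mg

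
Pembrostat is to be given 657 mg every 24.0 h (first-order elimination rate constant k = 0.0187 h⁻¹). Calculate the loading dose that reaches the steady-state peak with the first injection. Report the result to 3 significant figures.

1820 mg

Accumulation ratio R = 1 / (1 − e^(−kτ)) = 1 / (1 − e^(−0.01870×24.0)) = 1 / (1 − 0.6384) = 2.765
Loading dose = maintenance dose × R = 657 × 2.765 ≈ 1820 mg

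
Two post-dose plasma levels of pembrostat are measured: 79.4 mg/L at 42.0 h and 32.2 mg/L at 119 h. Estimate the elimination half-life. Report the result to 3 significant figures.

59.1 hours

k = ln(C₁/C₂) / (t₂ − t₁) = ln(79.4/32.2) / (119 − 42.0)
  = 0.9025 / 77.00 = 0.01172 h⁻¹
t½ = ln 2 / k = ln 2 / 0.01172 ≈ 59.1 hours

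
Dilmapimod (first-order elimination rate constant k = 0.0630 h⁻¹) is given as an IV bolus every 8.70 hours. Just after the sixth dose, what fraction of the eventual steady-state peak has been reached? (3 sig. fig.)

f_n = 1 − e^(−nkτ) = 1 − e^(−6 × 0.06300 × 8.70) = 1 − e^(−3.289) = 1 − 0.03731 ≈ 0.963

0.963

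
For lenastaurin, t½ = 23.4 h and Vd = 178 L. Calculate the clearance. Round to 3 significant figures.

k = ln 2 / t½ = ln 2 / 23.4 = 0.02962 h⁻¹
CL = k · V = 0.02962 × 178 ≈ 5.27 L/h

5.27 L/h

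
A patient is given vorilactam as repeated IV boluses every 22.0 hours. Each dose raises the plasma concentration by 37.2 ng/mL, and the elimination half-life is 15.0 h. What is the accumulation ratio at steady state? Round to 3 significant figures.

1.57

k = ln 2 / 15.0 = 0.04621 h⁻¹
Fraction remaining after one interval: e^(−kτ) = e^(−0.04621 × 22.0) = 0.3618
R = 1 / (1 − 0.3618) = 1 / 0.6382 ≈ 1.57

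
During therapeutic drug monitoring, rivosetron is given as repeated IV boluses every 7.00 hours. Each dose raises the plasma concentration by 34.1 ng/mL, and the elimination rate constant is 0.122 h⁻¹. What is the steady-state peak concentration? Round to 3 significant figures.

Fraction remaining after one interval: e^(−kτ) = e^(−0.1220 × 7.00) = 0.4257
R = 1 / (1 − 0.4257) = 1.741
Css,max = 34.1 × 1.741 ≈ 59.4 ng/mL

59.4 ng/mL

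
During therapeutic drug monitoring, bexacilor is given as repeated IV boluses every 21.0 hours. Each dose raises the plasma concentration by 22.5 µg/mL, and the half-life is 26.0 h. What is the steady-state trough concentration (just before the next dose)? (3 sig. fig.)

k = ln 2 / 26.0 = 0.02666 h⁻¹
Fraction remaining after one interval: e^(−kτ) = e^(−0.02666 × 21.0) = 0.5713
R = 1 / (1 − 0.5713) = 2.333
Css,max = 22.5 × 2.333 = 52.48 µg/mL
Css,min = Css,max × e^(−kτ) = 52.48 × 0.5713 ≈ 30.0 µg/mL

30.0 µg/mL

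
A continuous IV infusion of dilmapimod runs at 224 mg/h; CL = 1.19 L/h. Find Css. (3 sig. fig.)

Css = infusion rate / CL = 224 / 1.19 ≈ 188 mg/L

188 mg/L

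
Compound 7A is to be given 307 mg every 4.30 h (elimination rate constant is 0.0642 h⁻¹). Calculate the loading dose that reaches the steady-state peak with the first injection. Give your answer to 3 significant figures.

1270 mg

Accumulation ratio R = 1 / (1 − e^(−kτ)) = 1 / (1 − e^(−0.06420×4.30)) = 1 / (1 − 0.7588) = 4.145
Loading dose = maintenance dose × R = 307 × 4.145 ≈ 1270 mg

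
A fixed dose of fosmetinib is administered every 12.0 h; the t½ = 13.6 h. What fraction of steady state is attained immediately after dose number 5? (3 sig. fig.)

0.953

k = ln 2 / 13.6 = 0.05097 h⁻¹
f_n = 1 − e^(−nkτ) = 1 − e^(−5 × 0.05097 × 12.0) = 1 − e^(−3.058) = 1 − 0.04698 ≈ 0.953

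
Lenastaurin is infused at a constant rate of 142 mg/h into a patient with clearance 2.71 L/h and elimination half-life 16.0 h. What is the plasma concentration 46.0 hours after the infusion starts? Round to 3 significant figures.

45.3 mg/L

Css = rate / CL = 142 / 2.71 = 52.40 mg/L
k = ln 2 / 16.0 = 0.04332 h⁻¹
C(t) = Css (1 − e^(−kt)) = 52.40 × (1 − e^(−1.993)) = 52.40 × 0.8637 ≈ 45.3 mg/L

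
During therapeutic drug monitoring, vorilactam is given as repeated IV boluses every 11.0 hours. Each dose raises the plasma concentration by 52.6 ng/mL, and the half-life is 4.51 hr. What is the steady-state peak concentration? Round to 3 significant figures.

64.5 ng/mL

k = ln 2 / 4.51 = 0.1537 hr⁻¹
Fraction remaining after one interval: e^(−kτ) = e^(−0.1537 × 11.0) = 0.1844
R = 1 / (1 − 0.1844) = 1.226
Css,max = 52.6 × 1.226 ≈ 64.5 ng/mL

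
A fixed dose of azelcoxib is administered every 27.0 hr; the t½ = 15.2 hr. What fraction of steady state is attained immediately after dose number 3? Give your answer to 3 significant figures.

0.975

k = ln 2 / 15.2 = 0.04560 hr⁻¹
f_n = 1 − e^(−nkτ) = 1 − e^(−3 × 0.04560 × 27.0) = 1 − e^(−3.694) = 1 − 0.02488 ≈ 0.975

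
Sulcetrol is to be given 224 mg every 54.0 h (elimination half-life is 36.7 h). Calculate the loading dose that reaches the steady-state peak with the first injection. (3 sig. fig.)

k = ln 2 / 36.7 = 0.01889 h⁻¹
Accumulation ratio R = 1 / (1 − e^(−kτ)) = 1 / (1 − e^(−0.01889×54.0)) = 1 / (1 − 0.3606) = 1.564
Loading dose = maintenance dose × R = 224 × 1.564 ≈ 350 mg

350 mg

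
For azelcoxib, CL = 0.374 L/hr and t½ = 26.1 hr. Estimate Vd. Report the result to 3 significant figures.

14.1 L

k = ln 2 / t½ = ln 2 / 26.1 = 0.02656 hr⁻¹
V = CL / k = 0.374 / 0.02656 ≈ 14.1 L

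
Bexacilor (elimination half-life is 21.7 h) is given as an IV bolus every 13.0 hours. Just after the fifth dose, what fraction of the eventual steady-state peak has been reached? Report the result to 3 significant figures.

0.875

k = ln 2 / 21.7 = 0.03194 h⁻¹
f_n = 1 − e^(−nkτ) = 1 − e^(−5 × 0.03194 × 13.0) = 1 − e^(−2.076) = 1 − 0.1254 ≈ 0.875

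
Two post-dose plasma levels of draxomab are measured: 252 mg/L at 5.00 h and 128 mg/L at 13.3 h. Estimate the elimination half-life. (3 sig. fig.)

8.49 hours

k = ln(C₁/C₂) / (t₂ − t₁) = ln(252/128) / (13.3 − 5.00)
  = 0.6774 / 8.300 = 0.08161 h⁻¹
t½ = ln 2 / k = ln 2 / 0.08161 ≈ 8.49 hours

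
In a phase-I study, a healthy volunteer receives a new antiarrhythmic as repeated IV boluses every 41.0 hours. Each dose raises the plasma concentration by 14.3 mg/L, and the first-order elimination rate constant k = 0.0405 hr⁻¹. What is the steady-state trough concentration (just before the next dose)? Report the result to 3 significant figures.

Fraction remaining after one interval: e^(−kτ) = e^(−0.04050 × 41.0) = 0.1900
R = 1 / (1 − 0.1900) = 1.235
Css,max = 14.3 × 1.235 = 17.66 mg/L
Css,min = Css,max × e^(−kτ) = 17.66 × 0.1900 ≈ 3.36 mg/L

3.36 mg/L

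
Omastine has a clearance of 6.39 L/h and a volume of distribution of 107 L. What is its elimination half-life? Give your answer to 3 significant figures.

11.6 hours

k = CL / V = 6.39 / 107 = 0.05972 h⁻¹
t½ = ln 2 / k = ln 2 / 0.05972 ≈ 11.6 hours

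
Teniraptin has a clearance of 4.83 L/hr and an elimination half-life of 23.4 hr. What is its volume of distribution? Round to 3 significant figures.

k = ln 2 / t½ = ln 2 / 23.4 = 0.02962 hr⁻¹
V = CL / k = 4.83 / 0.02962 ≈ 163 L

163 L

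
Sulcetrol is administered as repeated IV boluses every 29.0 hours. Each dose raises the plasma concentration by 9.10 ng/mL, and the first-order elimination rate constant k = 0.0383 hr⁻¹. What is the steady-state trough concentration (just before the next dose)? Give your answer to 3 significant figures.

4.47 ng/mL

Fraction remaining after one interval: e^(−kτ) = e^(−0.03830 × 29.0) = 0.3293
R = 1 / (1 − 0.3293) = 1.491
Css,max = 9.10 × 1.491 = 13.57 ng/mL
Css,min = Css,max × e^(−kτ) = 13.57 × 0.3293 ≈ 4.47 ng/mL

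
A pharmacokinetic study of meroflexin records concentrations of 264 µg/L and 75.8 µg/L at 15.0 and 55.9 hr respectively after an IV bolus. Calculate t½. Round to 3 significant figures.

k = ln(C₁/C₂) / (t₂ − t₁) = ln(264/75.8) / (55.9 − 15.0)
  = 1.248 / 40.90 = 0.03051 hr⁻¹
t½ = ln 2 / k = ln 2 / 0.03051 ≈ 22.7 hours

22.7 hours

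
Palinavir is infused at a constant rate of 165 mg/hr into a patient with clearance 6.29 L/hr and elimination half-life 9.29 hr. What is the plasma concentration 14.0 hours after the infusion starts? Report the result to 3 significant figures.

17.0 mg/L

Css = rate / CL = 165 / 6.29 = 26.23 mg/L
k = ln 2 / 9.29 = 0.07461 hr⁻¹
C(t) = Css (1 − e^(−kt)) = 26.23 × (1 − e^(−1.045)) = 26.23 × 0.6482 ≈ 17.0 mg/L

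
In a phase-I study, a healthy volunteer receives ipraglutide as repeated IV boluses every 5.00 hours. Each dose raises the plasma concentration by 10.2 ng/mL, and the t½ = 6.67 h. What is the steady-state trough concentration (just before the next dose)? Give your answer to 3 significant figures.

15.0 ng/mL

k = ln 2 / 6.67 = 0.1039 h⁻¹
Fraction remaining after one interval: e^(−kτ) = e^(−0.1039 × 5.00) = 0.5948
R = 1 / (1 − 0.5948) = 2.468
Css,max = 10.2 × 2.468 = 25.17 ng/mL
Css,min = Css,max × e^(−kτ) = 25.17 × 0.5948 ≈ 15.0 ng/mL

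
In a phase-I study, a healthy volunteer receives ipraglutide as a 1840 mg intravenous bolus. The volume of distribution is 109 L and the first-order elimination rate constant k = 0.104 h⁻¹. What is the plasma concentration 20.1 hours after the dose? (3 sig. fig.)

2.09 mg/L

C₀ = dose / V = 1840 / 109 = 16.88 mg/L
C(t) = C₀ e^(−kt) = 16.88 × e^(−0.1040 × 20.1) = 16.88 × e^(−2.090) = 16.88 × 0.1236 ≈ 2.09 mg/L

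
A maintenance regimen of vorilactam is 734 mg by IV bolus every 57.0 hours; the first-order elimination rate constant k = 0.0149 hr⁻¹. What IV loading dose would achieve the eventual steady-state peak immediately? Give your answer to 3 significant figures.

1280 mg

Accumulation ratio R = 1 / (1 − e^(−kτ)) = 1 / (1 − e^(−0.01490×57.0)) = 1 / (1 − 0.4277) = 1.747
Loading dose = maintenance dose × R = 734 × 1.747 ≈ 1280 mg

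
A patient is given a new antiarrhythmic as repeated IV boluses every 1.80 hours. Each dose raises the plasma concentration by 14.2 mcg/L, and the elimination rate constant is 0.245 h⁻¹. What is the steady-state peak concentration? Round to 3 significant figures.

Fraction remaining after one interval: e^(−kτ) = e^(−0.2450 × 1.80) = 0.6434
R = 1 / (1 − 0.6434) = 2.804
Css,max = 14.2 × 2.804 ≈ 39.8 mcg/L

39.8 mcg/L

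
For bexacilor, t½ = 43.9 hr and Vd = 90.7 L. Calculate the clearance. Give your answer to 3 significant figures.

k = ln 2 / t½ = ln 2 / 43.9 = 0.01579 hr⁻¹
CL = k · V = 0.01579 × 90.7 ≈ 1.43 L/hr

1.43 L/hr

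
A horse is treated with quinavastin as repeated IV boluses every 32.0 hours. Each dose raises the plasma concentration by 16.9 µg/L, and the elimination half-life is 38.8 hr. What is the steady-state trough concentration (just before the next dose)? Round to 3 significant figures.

k = ln 2 / 38.8 = 0.01786 hr⁻¹
Fraction remaining after one interval: e^(−kτ) = e^(−0.01786 × 32.0) = 0.5646
R = 1 / (1 − 0.5646) = 2.297
Css,max = 16.9 × 2.297 = 38.81 µg/L
Css,min = Css,max × e^(−kτ) = 38.81 × 0.5646 ≈ 21.9 µg/L

21.9 µg/L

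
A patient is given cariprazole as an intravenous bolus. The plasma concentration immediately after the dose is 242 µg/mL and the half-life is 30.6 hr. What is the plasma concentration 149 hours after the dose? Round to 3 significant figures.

8.28 µg/mL

k = ln 2 / 30.6 = 0.02265 hr⁻¹
149 hr is 4.869 half-lives, so C = 242 × (1/2)^4.869 = 242 × 0.03421 ≈ 8.28 µg/mL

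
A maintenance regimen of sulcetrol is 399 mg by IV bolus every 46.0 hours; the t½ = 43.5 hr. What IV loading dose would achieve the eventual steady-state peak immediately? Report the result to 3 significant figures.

k = ln 2 / 43.5 = 0.01593 hr⁻¹
Accumulation ratio R = 1 / (1 − e^(−kτ)) = 1 / (1 − e^(−0.01593×46.0)) = 1 / (1 − 0.4805) = 1.925
Loading dose = maintenance dose × R = 399 × 1.925 ≈ 768 mg

768 mg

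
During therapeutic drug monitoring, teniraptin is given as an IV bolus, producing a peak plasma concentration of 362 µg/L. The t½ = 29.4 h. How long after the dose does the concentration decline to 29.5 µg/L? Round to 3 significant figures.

106 hours

k = ln 2 / 29.4 = 0.02358 h⁻¹
C(t) = C₀ e^(−kt)  ⇒  t = ln(C₀/C) / k
t = ln(362/29.5) / 0.02358 = 2.507 / 0.02358 ≈ 106 hours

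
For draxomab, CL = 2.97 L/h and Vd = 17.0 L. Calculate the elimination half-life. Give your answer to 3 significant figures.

k = CL / V = 2.97 / 17.0 = 0.1747 h⁻¹
t½ = ln 2 / k = ln 2 / 0.1747 ≈ 3.97 hours

3.97 hours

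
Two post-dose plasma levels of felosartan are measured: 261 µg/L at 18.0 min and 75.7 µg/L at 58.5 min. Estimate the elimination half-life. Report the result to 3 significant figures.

k = ln(C₁/C₂) / (t₂ − t₁) = ln(261/75.7) / (58.5 − 18.0)
  = 1.238 / 40.50 = 0.03056 min⁻¹
t½ = ln 2 / k = ln 2 / 0.03056 ≈ 22.7 minutes

22.7 minutes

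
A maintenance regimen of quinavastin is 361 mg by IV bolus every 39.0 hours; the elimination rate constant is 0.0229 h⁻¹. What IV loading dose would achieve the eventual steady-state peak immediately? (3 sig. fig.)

Accumulation ratio R = 1 / (1 − e^(−kτ)) = 1 / (1 − e^(−0.02290×39.0)) = 1 / (1 − 0.4094) = 1.693
Loading dose = maintenance dose × R = 361 × 1.693 ≈ 611 mg

611 mg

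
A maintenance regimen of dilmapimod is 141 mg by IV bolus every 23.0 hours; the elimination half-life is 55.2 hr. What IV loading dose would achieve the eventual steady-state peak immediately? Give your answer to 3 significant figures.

k = ln 2 / 55.2 = 0.01256 hr⁻¹
Accumulation ratio R = 1 / (1 − e^(−kτ)) = 1 / (1 − e^(−0.01256×23.0)) = 1 / (1 − 0.7492) = 3.987
Loading dose = maintenance dose × R = 141 × 3.987 ≈ 562 mg

562 mg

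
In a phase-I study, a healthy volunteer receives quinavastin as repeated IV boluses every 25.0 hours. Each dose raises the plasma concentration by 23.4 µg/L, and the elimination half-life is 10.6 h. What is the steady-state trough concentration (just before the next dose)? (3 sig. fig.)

5.67 µg/L

k = ln 2 / 10.6 = 0.06539 h⁻¹
Fraction remaining after one interval: e^(−kτ) = e^(−0.06539 × 25.0) = 0.1950
R = 1 / (1 − 0.1950) = 1.242
Css,max = 23.4 × 1.242 = 29.07 µg/L
Css,min = Css,max × e^(−kτ) = 29.07 × 0.1950 ≈ 5.67 µg/L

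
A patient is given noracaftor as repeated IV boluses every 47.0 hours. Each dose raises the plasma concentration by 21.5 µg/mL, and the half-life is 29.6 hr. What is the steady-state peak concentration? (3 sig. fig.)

32.2 µg/mL

k = ln 2 / 29.6 = 0.02342 hr⁻¹
Fraction remaining after one interval: e^(−kτ) = e^(−0.02342 × 47.0) = 0.3327
R = 1 / (1 − 0.3327) = 1.499
Css,max = 21.5 × 1.499 ≈ 32.2 µg/mL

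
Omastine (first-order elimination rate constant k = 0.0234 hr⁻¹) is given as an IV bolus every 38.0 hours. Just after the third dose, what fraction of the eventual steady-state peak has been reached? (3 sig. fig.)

0.931

f_n = 1 − e^(−nkτ) = 1 − e^(−3 × 0.02340 × 38.0) = 1 − e^(−2.668) = 1 − 0.06942 ≈ 0.931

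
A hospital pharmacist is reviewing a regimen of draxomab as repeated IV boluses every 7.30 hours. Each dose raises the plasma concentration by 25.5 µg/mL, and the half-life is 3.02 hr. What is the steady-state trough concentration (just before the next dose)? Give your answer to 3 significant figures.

5.87 µg/mL

k = ln 2 / 3.02 = 0.2295 hr⁻¹
Fraction remaining after one interval: e^(−kτ) = e^(−0.2295 × 7.30) = 0.1872
R = 1 / (1 − 0.1872) = 1.230
Css,max = 25.5 × 1.230 = 31.37 µg/mL
Css,min = Css,max × e^(−kτ) = 31.37 × 0.1872 ≈ 5.87 µg/mL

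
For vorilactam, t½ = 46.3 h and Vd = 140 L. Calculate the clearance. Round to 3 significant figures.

2.10 L/h

k = ln 2 / t½ = ln 2 / 46.3 = 0.01497 h⁻¹
CL = k · V = 0.01497 × 140 ≈ 2.10 L/h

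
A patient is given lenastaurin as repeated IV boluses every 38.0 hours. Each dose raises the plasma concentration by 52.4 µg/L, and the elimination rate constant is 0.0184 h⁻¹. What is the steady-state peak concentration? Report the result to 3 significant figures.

104 µg/L

Fraction remaining after one interval: e^(−kτ) = e^(−0.01840 × 38.0) = 0.4970
R = 1 / (1 − 0.4970) = 1.988
Css,max = 52.4 × 1.988 ≈ 104 µg/L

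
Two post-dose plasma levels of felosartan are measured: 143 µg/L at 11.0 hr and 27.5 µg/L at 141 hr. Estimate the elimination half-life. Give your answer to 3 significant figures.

k = ln(C₁/C₂) / (t₂ − t₁) = ln(143/27.5) / (141 − 11.0)
  = 1.649 / 130.0 = 0.01268 hr⁻¹
t½ = ln 2 / k = ln 2 / 0.01268 ≈ 54.7 hours

54.7 hours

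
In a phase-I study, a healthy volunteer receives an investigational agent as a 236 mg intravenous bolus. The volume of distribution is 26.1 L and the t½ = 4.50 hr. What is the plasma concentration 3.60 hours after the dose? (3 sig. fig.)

5.19 µg/mL

C₀ = dose / V = 236 / 26.1 = 9.042 µg/mL
k = ln 2 / 4.50 = 0.1540 hr⁻¹
C(t) = C₀ e^(−kt) = 9.042 × e^(−0.1540 × 3.60) = 9.042 × e^(−0.5545) = 9.042 × 0.5743 ≈ 5.19 µg/mL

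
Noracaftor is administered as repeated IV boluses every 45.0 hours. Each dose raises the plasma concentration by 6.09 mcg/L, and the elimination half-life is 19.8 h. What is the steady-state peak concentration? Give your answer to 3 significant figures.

k = ln 2 / 19.8 = 0.03501 h⁻¹
Fraction remaining after one interval: e^(−kτ) = e^(−0.03501 × 45.0) = 0.2069
R = 1 / (1 − 0.2069) = 1.261
Css,max = 6.09 × 1.261 ≈ 7.68 mcg/L

7.68 mcg/L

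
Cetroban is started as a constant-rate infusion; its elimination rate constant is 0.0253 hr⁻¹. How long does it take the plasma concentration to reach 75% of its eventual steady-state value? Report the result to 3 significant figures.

f = 1 − e^(−kt)  ⇒  t = −ln(1 − f) / k
t = −ln(1 − 0.75) / 0.02530 = 1.386 / 0.02530 ≈ 54.8 hours

54.8 hours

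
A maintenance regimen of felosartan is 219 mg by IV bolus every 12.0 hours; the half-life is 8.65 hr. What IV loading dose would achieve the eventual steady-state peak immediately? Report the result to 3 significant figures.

355 mg

k = ln 2 / 8.65 = 0.08013 hr⁻¹
Accumulation ratio R = 1 / (1 − e^(−kτ)) = 1 / (1 − e^(−0.08013×12.0)) = 1 / (1 − 0.3823) = 1.619
Loading dose = maintenance dose × R = 219 × 1.619 ≈ 355 mg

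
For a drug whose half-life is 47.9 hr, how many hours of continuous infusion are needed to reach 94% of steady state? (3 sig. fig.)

k = ln 2 / 47.9 = 0.01447 hr⁻¹
f = 1 − e^(−kt)  ⇒  t = −ln(1 − f) / k
t = −ln(1 − 0.94) / 0.01447 = 2.813 / 0.01447 ≈ 194 hours

194 hours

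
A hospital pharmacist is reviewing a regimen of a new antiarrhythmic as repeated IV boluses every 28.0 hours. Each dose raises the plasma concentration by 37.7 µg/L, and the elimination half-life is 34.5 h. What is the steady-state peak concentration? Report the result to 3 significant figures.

k = ln 2 / 34.5 = 0.02009 h⁻¹
Fraction remaining after one interval: e^(−kτ) = e^(−0.02009 × 28.0) = 0.5698
R = 1 / (1 − 0.5698) = 2.324
Css,max = 37.7 × 2.324 ≈ 87.6 µg/L

87.6 µg/L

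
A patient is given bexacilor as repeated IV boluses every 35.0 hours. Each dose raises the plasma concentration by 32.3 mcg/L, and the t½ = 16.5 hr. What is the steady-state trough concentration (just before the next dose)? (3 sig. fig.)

9.64 mcg/L

k = ln 2 / 16.5 = 0.04201 hr⁻¹
Fraction remaining after one interval: e^(−kτ) = e^(−0.04201 × 35.0) = 0.2299
R = 1 / (1 − 0.2299) = 1.298
Css,max = 32.3 × 1.298 = 41.94 mcg/L
Css,min = Css,max × e^(−kτ) = 41.94 × 0.2299 ≈ 9.64 mcg/L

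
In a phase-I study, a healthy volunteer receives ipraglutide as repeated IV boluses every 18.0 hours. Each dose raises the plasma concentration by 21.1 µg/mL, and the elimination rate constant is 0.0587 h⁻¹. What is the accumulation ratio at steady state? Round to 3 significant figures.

1.53

Fraction remaining after one interval: e^(−kτ) = e^(−0.05870 × 18.0) = 0.3476
R = 1 / (1 − 0.3476) = 1 / 0.6524 ≈ 1.53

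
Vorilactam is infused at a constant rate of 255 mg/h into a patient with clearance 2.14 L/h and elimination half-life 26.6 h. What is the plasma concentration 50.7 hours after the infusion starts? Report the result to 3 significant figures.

87.4 mg/L

Css = rate / CL = 255 / 2.14 = 119.2 mg/L
k = ln 2 / 26.6 = 0.02606 h⁻¹
C(t) = Css (1 − e^(−kt)) = 119.2 × (1 − e^(−1.321)) = 119.2 × 0.7332 ≈ 87.4 mg/L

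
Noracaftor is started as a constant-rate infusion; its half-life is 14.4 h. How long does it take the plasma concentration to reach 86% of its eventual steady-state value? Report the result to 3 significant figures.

40.8 hours

k = ln 2 / 14.4 = 0.04814 h⁻¹
f = 1 − e^(−kt)  ⇒  t = −ln(1 − f) / k
t = −ln(1 − 0.86) / 0.04814 = 1.966 / 0.04814 ≈ 40.8 hours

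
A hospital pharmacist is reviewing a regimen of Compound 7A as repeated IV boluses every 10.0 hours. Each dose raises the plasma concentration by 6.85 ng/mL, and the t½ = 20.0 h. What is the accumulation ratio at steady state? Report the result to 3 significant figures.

3.41

k = ln 2 / 20.0 = 0.03466 h⁻¹
Fraction remaining after one interval: e^(−kτ) = e^(−0.03466 × 10.0) = 0.7071
R = 1 / (1 − 0.7071) = 1 / 0.2929 ≈ 3.41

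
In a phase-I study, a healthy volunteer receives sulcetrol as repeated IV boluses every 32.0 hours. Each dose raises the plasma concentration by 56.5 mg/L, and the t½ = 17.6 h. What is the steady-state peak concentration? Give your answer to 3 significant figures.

78.9 mg/L

k = ln 2 / 17.6 = 0.03938 h⁻¹
Fraction remaining after one interval: e^(−kτ) = e^(−0.03938 × 32.0) = 0.2836
R = 1 / (1 − 0.2836) = 1.396
Css,max = 56.5 × 1.396 ≈ 78.9 mg/L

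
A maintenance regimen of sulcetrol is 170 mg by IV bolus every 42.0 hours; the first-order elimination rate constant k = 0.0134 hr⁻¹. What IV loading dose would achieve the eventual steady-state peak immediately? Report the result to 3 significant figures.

Accumulation ratio R = 1 / (1 − e^(−kτ)) = 1 / (1 − e^(−0.01340×42.0)) = 1 / (1 − 0.5696) = 2.323
Loading dose = maintenance dose × R = 170 × 2.323 ≈ 395 mg

395 mg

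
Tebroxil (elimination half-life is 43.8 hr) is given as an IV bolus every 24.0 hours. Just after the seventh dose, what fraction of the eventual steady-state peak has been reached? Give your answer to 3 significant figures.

k = ln 2 / 43.8 = 0.01583 hr⁻¹
f_n = 1 − e^(−nkτ) = 1 − e^(−7 × 0.01583 × 24.0) = 1 − e^(−2.659) = 1 − 0.07004 ≈ 0.930

0.930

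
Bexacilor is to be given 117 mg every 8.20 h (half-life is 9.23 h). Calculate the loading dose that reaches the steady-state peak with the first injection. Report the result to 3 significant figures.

254 mg

k = ln 2 / 9.23 = 0.07510 h⁻¹
Accumulation ratio R = 1 / (1 − e^(−kτ)) = 1 / (1 − e^(−0.07510×8.20)) = 1 / (1 − 0.5402) = 2.175
Loading dose = maintenance dose × R = 117 × 2.175 ≈ 254 mg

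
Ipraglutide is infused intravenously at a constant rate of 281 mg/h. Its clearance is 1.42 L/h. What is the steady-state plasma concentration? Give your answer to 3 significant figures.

Css = infusion rate / CL = 281 / 1.42 ≈ 198 µg/mL

198 µg/mL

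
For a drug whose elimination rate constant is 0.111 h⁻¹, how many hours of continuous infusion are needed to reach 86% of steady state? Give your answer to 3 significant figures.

17.7 hours

f = 1 − e^(−kt)  ⇒  t = −ln(1 − f) / k
t = −ln(1 − 0.86) / 0.1110 = 1.966 / 0.1110 ≈ 17.7 hours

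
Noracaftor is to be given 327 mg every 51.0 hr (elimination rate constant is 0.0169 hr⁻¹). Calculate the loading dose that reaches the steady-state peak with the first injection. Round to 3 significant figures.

566 mg

Accumulation ratio R = 1 / (1 − e^(−kτ)) = 1 / (1 − e^(−0.01690×51.0)) = 1 / (1 − 0.4224) = 1.731
Loading dose = maintenance dose × R = 327 × 1.731 ≈ 566 mg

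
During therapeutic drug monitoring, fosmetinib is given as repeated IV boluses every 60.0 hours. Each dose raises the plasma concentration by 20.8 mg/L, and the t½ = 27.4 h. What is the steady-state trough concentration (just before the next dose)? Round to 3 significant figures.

5.84 mg/L

k = ln 2 / 27.4 = 0.02530 h⁻¹
Fraction remaining after one interval: e^(−kτ) = e^(−0.02530 × 60.0) = 0.2192
R = 1 / (1 − 0.2192) = 1.281
Css,max = 20.8 × 1.281 = 26.64 mg/L
Css,min = Css,max × e^(−kτ) = 26.64 × 0.2192 ≈ 5.84 mg/L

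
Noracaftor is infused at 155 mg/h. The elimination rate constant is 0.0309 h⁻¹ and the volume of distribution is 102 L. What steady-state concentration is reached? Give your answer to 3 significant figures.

49.2 µg/mL

CL = k · V = 0.0309 × 102 = 3.152 L/h
Css = rate / CL = 155 / 3.152 ≈ 49.2 µg/mL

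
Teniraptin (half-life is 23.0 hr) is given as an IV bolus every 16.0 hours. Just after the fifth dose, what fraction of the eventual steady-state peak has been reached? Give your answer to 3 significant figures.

k = ln 2 / 23.0 = 0.03014 hr⁻¹
f_n = 1 − e^(−nkτ) = 1 − e^(−5 × 0.03014 × 16.0) = 1 − e^(−2.411) = 1 − 0.08973 ≈ 0.910

0.910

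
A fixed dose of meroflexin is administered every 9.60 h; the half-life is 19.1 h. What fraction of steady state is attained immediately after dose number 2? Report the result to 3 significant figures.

0.502

k = ln 2 / 19.1 = 0.03629 h⁻¹
f_n = 1 − e^(−nkτ) = 1 − e^(−2 × 0.03629 × 9.60) = 1 − e^(−0.6968) = 1 − 0.4982 ≈ 0.502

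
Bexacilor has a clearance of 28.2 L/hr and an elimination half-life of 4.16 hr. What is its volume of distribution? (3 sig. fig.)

169 L

k = ln 2 / t½ = ln 2 / 4.16 = 0.1666 hr⁻¹
V = CL / k = 28.2 / 0.1666 ≈ 169 L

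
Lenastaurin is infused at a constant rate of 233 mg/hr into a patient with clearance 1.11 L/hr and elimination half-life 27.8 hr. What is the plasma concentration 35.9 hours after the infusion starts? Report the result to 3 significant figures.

124 mg/L

Css = rate / CL = 233 / 1.11 = 209.9 mg/L
k = ln 2 / 27.8 = 0.02493 hr⁻¹
C(t) = Css (1 − e^(−kt)) = 209.9 × (1 − e^(−0.8951)) = 209.9 × 0.5914 ≈ 124 mg/L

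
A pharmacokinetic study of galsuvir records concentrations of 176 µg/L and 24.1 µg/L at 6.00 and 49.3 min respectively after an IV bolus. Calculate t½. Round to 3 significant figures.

15.1 minutes

k = ln(C₁/C₂) / (t₂ − t₁) = ln(176/24.1) / (49.3 − 6.00)
  = 1.988 / 43.30 = 0.04592 min⁻¹
t½ = ln 2 / k = ln 2 / 0.04592 ≈ 15.1 minutes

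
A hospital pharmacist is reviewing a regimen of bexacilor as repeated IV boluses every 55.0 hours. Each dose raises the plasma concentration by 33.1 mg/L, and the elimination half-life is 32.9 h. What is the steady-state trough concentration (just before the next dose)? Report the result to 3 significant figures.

15.1 mg/L

k = ln 2 / 32.9 = 0.02107 h⁻¹
Fraction remaining after one interval: e^(−kτ) = e^(−0.02107 × 55.0) = 0.3139
R = 1 / (1 − 0.3139) = 1.457
Css,max = 33.1 × 1.457 = 48.24 mg/L
Css,min = Css,max × e^(−kτ) = 48.24 × 0.3139 ≈ 15.1 mg/L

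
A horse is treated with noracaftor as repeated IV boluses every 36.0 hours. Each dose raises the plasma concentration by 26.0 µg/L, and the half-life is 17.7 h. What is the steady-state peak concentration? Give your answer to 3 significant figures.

k = ln 2 / 17.7 = 0.03916 h⁻¹
Fraction remaining after one interval: e^(−kτ) = e^(−0.03916 × 36.0) = 0.2442
R = 1 / (1 − 0.2442) = 1.323
Css,max = 26.0 × 1.323 ≈ 34.4 µg/L

34.4 µg/L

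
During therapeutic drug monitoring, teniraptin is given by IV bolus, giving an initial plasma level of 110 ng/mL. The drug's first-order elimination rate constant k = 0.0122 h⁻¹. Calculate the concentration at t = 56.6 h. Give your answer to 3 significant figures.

C(t) = C₀ e^(−kt) = 110 × e^(−0.01220 × 56.6) = 110 × e^(−0.6905) = 110 × 0.5013 ≈ 55.1 ng/mL

55.1 ng/mL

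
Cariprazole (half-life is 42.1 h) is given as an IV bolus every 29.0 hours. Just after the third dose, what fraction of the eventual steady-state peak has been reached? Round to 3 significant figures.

0.761

k = ln 2 / 42.1 = 0.01646 h⁻¹
f_n = 1 − e^(−nkτ) = 1 − e^(−3 × 0.01646 × 29.0) = 1 − e^(−1.432) = 1 − 0.2387 ≈ 0.761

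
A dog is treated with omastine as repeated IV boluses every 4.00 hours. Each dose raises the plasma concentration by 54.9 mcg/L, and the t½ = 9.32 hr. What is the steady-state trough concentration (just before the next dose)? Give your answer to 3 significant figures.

k = ln 2 / 9.32 = 0.07437 hr⁻¹
Fraction remaining after one interval: e^(−kτ) = e^(−0.07437 × 4.00) = 0.7427
R = 1 / (1 − 0.7427) = 3.886
Css,max = 54.9 × 3.886 = 213.4 mcg/L
Css,min = Css,max × e^(−kτ) = 213.4 × 0.7427 ≈ 158 mcg/L

158 mcg/L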